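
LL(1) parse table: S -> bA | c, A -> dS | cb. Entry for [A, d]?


For [A, d]: 'd' ∈ FIRST(dS)
Entry: A -> dS


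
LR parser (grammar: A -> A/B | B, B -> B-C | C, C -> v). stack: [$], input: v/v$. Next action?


no handle on stack; shift 'v'
Action: shift


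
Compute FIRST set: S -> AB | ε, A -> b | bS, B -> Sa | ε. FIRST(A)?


Per alternative of A: FIRST(b) = {b}; FIRST(bS) = {b}
FIRST(A) = {b}


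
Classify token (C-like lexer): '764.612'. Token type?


Pattern: digits with a decimal point
Type: FLOAT_LITERAL


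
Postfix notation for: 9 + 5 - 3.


Left to right (same or higher precedence on left)
Postfix: 9 5 + 3 -


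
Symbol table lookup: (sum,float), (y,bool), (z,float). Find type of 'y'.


Lookup 'y' → type bool


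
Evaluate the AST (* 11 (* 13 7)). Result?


Evaluate inner: (* 13 7) = 91
Evaluate root: (* 11 91) = 1001
Result: 1001


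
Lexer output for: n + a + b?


Scan left to right, longest-match per lexeme
Tokens: ID(n), OP(+), ID(a), OP(+), ID(b)


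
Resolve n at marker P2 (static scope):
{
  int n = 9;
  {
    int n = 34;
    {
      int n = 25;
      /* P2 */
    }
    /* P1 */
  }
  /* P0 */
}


n declared in the same block as P2
n = 25


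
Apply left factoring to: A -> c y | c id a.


Common prefix: 'c'
Factored: A -> c A', A' -> y | id a


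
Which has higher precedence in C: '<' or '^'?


'<' is relational (level 7); '^' is bitwise XOR (level 4)
Higher level binds tighter
'<' has higher precedence than '^'


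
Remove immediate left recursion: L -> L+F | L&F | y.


Left-recursive alternatives: L+F, L&F; non-recursive: y
Introduce L': L -> yL', L' -> +FL' | &FL' | ε


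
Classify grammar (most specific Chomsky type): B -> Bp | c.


Left-linear: every RHS is a terminal or one nonterminal followed by a terminal
Classification: Type 3 (Regular)


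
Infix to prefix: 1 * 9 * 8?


left-to-right (same/higher precedence on left): tree is (* (* 1 9) 8)
Prefix: * * 1 9 8


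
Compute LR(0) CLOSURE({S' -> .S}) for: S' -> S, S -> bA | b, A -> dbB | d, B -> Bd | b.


Start: S' -> .S
For each item with dot before a nonterminal B, add B -> .γ for every B-production
Closure: [S' -> .S, S -> .bA, S -> .b]


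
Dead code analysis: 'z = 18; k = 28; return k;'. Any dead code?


z is assigned but never read
Dead: 'z = 18'


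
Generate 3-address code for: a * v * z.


Break into single-operator statements:
t1 = a * v
t2 = t1 * z


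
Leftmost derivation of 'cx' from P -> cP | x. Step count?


Derivation: P => cP => cx
Steps: 2


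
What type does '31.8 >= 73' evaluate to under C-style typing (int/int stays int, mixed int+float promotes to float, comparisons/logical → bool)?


Operand types: float >= int
Rule: comparison yields bool
Result type: bool


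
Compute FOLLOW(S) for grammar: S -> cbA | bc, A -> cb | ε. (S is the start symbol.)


$ ∈ FOLLOW(S). For each A -> αBβ: add FIRST(β)\{ε} to FOLLOW(B); if β nullable, add FOLLOW(A).
FOLLOW(S) = {$}


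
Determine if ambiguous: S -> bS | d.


right-linear, alternatives start with distinct terminals 'b' vs 'd': unique leftmost derivation
Unambiguous


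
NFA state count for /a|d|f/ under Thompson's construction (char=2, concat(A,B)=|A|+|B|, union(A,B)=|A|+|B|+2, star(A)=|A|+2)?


Syntax tree has 3 char leaf(s), 2 union(s), 0 star(s)
chars contribute 3×2 = 6; each union adds +2; each star adds +2
Total: 6 + 4 + 0 = 10 states


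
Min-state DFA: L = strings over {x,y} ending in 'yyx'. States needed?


Track the longest suffix of input matching a prefix of 'yyx': 4 classes (prefixes of length 0..3)
Minimal DFA: 4 states


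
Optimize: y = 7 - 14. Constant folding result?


7 - 14 = -7 at compile time
Optimized: y = -7


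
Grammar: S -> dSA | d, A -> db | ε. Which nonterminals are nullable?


A nonterminal is nullable iff some alternative derives ε (directly, or every symbol in it is nullable)
Nullable: {A}


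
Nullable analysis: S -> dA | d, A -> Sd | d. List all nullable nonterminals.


A nonterminal is nullable iff some alternative derives ε (directly, or every symbol in it is nullable)
Nullable: {}


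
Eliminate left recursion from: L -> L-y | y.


Left-recursive alternatives: L-y; non-recursive: y
Introduce L': L -> yL', L' -> -yL' | ε


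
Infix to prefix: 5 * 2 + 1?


left-to-right (same/higher precedence on left): tree is (+ (* 5 2) 1)
Prefix: + * 5 2 1


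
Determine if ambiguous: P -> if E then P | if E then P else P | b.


dangling else: 'if E then if E then b else b' parses two ways
Ambiguous


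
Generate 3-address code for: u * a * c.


Break into single-operator statements:
t1 = u * a
t2 = t1 * c


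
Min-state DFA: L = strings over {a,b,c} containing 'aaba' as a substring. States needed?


KMP-style automaton: 4 progress states + 1 absorbing accept = 5
Minimal DFA: 5 states


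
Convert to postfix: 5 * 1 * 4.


Left to right (same or higher precedence on left)
Postfix: 5 1 * 4 *


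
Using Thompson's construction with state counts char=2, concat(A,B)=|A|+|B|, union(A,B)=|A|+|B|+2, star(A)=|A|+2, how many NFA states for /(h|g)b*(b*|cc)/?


Syntax tree has 6 char leaf(s), 2 union(s), 2 star(s)
chars contribute 6×2 = 12; each union adds +2; each star adds +2
Total: 12 + 4 + 4 = 20 states


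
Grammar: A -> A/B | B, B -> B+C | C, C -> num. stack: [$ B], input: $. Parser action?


lookahead ∉ {+} so B won't extend; reduce A -> B
Action: reduce (A -> B)


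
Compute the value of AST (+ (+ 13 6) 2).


Evaluate inner: (+ 13 6) = 19
Evaluate root: (+ 19 2) = 21
Result: 21


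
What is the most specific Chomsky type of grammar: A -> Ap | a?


Left-linear: every RHS is a terminal or one nonterminal followed by a terminal
Classification: Type 3 (Regular)


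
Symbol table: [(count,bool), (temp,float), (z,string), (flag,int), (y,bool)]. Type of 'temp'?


Lookup 'temp' → type float


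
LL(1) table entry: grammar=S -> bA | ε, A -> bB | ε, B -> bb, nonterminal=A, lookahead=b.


For [A, b]: 'b' ∈ FIRST(bB)
Entry: A -> bB


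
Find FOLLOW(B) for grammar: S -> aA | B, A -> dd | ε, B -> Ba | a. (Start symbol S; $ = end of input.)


$ ∈ FOLLOW(S). For each A -> αBβ: add FIRST(β)\{ε} to FOLLOW(B); if β nullable, add FOLLOW(A).
FOLLOW(B) = {$, a}


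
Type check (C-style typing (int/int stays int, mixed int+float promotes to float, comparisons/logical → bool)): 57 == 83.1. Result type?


Operand types: int == float
Rule: comparison yields bool
Result type: bool


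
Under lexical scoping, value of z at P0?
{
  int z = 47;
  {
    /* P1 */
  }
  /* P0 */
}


z declared in the same block as P0
z = 47


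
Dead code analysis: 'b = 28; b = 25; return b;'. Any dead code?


first assignment to b is overwritten before any read
Dead: 'b = 28'


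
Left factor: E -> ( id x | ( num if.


Common prefix: '('
Factored: E -> ( E', E' -> id x | num if


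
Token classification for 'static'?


Pattern: reserved word
Type: KEYWORD


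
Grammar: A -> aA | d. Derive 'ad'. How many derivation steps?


Derivation: A => aA => ad
Steps: 2


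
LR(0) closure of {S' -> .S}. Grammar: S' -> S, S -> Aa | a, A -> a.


Start: S' -> .S
For each item with dot before a nonterminal B, add B -> .γ for every B-production
Closure: [S' -> .S, S -> .Aa, S -> .a, A -> .a]


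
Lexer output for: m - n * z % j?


Scan left to right, longest-match per lexeme
Tokens: ID(m), OP(-), ID(n), OP(*), ID(z), OP(%), ID(j)


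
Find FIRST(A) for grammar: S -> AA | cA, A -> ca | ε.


Per alternative of A: FIRST(ca) = {c}; FIRST(ε) = {ε}
FIRST(A) = {c, ε}


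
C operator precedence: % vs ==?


'%' is multiplicative (level 10); '==' is equality (level 6)
Higher level binds tighter
'%' has higher precedence than '=='


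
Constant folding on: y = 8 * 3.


8 * 3 = 24 at compile time
Optimized: y = 24


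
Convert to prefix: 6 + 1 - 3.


left-to-right (same/higher precedence on left): tree is (- (+ 6 1) 3)
Prefix: - + 6 1 3


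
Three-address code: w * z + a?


Break into single-operator statements:
t1 = w * z
t2 = t1 + a


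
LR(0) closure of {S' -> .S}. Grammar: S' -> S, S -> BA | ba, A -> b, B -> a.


Start: S' -> .S
For each item with dot before a nonterminal B, add B -> .γ for every B-production
Closure: [S' -> .S, S -> .BA, S -> .ba, B -> .a]


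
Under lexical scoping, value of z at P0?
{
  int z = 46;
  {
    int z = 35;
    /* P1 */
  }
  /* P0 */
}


z declared in the same block as P0
z = 46


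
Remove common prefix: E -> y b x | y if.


Common prefix: 'y'
Factored: E -> y E', E' -> b x | if


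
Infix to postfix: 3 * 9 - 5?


Left to right (same or higher precedence on left)
Postfix: 3 9 * 5 -


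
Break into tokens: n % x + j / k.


Scan left to right, longest-match per lexeme
Tokens: ID(n), OP(%), ID(x), OP(+), ID(j), OP(/), ID(k)


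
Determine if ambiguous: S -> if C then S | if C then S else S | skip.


dangling else: 'if C then if C then skip else skip' parses two ways
Ambiguous


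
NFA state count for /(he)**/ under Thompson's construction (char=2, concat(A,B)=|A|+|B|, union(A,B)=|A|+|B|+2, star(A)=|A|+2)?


Syntax tree has 2 char leaf(s), 0 union(s), 2 star(s)
chars contribute 2×2 = 4; each union adds +2; each star adds +2
Total: 4 + 0 + 4 = 8 states


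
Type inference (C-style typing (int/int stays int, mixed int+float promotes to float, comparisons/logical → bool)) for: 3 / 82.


Operand types: int / int
Rule: mixed int/float promotes to float; int/int stays int
Result type: int


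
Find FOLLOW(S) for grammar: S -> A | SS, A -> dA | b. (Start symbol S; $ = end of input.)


$ ∈ FOLLOW(S). For each A -> αBβ: add FIRST(β)\{ε} to FOLLOW(B); if β nullable, add FOLLOW(A).
FOLLOW(S) = {$, b, d}


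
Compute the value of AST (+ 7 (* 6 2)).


Evaluate inner: (* 6 2) = 12
Evaluate root: (+ 7 12) = 19
Result: 19


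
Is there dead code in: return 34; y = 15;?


statement follows a return and is unreachable
Dead: 'y = 15'


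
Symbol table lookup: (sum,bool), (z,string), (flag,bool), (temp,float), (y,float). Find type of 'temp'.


Lookup 'temp' → type float


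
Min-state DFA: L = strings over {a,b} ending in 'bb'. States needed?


Track the longest suffix of input matching a prefix of 'bb': 3 classes (prefixes of length 0..2)
Minimal DFA: 3 states


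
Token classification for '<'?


Pattern: operator symbol
Type: OPERATOR


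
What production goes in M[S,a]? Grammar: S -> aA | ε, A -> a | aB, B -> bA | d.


For [S, a]: 'a' ∈ FIRST(aA)
Entry: S -> aA


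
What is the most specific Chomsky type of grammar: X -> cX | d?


Right-linear: every RHS is a terminal or a terminal followed by one nonterminal
Classification: Type 3 (Regular)


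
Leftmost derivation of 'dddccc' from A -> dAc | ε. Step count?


Derivation: A => dAc => ddAcc => dddAccc => dddccc
Steps: 4


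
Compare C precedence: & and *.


'*' is multiplicative (level 10); '&' is bitwise AND (level 5)
Higher level binds tighter
'*' has higher precedence than '&'


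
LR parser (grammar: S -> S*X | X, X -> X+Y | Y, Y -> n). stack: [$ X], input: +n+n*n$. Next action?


shift '+' to continue X -> X+Y
Action: shift


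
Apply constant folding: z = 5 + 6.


5 + 6 = 11 at compile time
Optimized: z = 11


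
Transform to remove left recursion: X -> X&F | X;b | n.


Left-recursive alternatives: X&F, X;b; non-recursive: n
Introduce X': X -> nX', X' -> &FX' | ;bX' | ε


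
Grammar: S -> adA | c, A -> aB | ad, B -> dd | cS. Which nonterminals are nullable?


A nonterminal is nullable iff some alternative derives ε (directly, or every symbol in it is nullable)
Nullable: {}


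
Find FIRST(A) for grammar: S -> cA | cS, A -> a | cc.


Per alternative of A: FIRST(a) = {a}; FIRST(cc) = {c}
FIRST(A) = {a, c}


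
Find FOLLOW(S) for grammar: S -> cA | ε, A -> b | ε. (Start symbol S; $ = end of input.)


$ ∈ FOLLOW(S). For each A -> αBβ: add FIRST(β)\{ε} to FOLLOW(B); if β nullable, add FOLLOW(A).
FOLLOW(S) = {$}


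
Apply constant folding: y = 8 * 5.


8 * 5 = 40 at compile time
Optimized: y = 40


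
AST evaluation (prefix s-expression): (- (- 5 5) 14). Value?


Evaluate inner: (- 5 5) = 0
Evaluate root: (- 0 14) = -14
Result: -14


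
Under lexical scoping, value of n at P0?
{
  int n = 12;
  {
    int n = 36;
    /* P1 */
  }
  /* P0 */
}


n declared in the same block as P0
n = 12


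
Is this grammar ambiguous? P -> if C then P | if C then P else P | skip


dangling else: 'if C then if C then skip else skip' parses two ways
Ambiguous


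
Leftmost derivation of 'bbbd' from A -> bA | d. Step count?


Derivation: A => bA => bbA => bbbA => bbbd
Steps: 4


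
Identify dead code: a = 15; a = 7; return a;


first assignment to a is overwritten before any read
Dead: 'a = 15'


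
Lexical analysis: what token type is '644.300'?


Pattern: digits with a decimal point
Type: FLOAT_LITERAL


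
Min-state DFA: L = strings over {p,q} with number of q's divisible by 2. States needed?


Track (count of q) mod 2: states 0..1, accept at 0
Minimal DFA: 2 states


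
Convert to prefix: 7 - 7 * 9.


'*' binds tighter: tree is (- 7 (* 7 9))
Prefix: - 7 * 7 9


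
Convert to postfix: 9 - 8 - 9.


Left to right (same or higher precedence on left)
Postfix: 9 8 - 9 -


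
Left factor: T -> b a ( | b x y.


Common prefix: 'b'
Factored: T -> b T', T' -> a ( | x y


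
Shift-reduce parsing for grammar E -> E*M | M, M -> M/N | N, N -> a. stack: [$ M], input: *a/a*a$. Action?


lookahead ∉ {/} so M won't extend; reduce E -> M
Action: reduce (E -> M)


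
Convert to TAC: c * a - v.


Break into single-operator statements:
t1 = c * a
t2 = t1 - v


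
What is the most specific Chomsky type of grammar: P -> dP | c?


Right-linear: every RHS is a terminal or a terminal followed by one nonterminal
Classification: Type 3 (Regular)


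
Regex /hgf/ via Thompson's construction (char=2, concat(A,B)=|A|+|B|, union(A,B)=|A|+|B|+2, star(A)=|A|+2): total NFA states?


Syntax tree has 3 char leaf(s), 0 union(s), 0 star(s)
chars contribute 3×2 = 6; each union adds +2; each star adds +2
Total: 6 + 0 + 0 = 6 states


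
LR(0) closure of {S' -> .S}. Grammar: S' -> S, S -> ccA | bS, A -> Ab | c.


Start: S' -> .S
For each item with dot before a nonterminal B, add B -> .γ for every B-production
Closure: [S' -> .S, S -> .ccA, S -> .bS]


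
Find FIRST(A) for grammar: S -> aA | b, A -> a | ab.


Per alternative of A: FIRST(a) = {a}; FIRST(ab) = {a}
FIRST(A) = {a}


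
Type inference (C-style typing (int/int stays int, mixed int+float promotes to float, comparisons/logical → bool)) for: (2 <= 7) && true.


Operand types: bool && bool
Rule: logical operators take bool operands and yield bool
Result type: bool


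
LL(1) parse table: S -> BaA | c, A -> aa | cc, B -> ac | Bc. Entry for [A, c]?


For [A, c]: 'c' ∈ FIRST(cc)
Entry: A -> cc


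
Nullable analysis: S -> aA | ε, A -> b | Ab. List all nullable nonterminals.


A nonterminal is nullable iff some alternative derives ε (directly, or every symbol in it is nullable)
Nullable: {S}


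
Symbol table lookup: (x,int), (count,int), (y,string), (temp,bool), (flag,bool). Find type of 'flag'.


Lookup 'flag' → type bool


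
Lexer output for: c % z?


Scan left to right, longest-match per lexeme
Tokens: ID(c), OP(%), ID(z)


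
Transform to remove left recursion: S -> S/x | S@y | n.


Left-recursive alternatives: S/x, S@y; non-recursive: n
Introduce S': S -> nS', S' -> /xS' | @yS' | ε


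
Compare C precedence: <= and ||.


'<=' is relational (level 7); '||' is logical OR (level 1)
Higher level binds tighter
'<=' has higher precedence than '||'


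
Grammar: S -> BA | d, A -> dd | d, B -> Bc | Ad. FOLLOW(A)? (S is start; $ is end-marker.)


$ ∈ FOLLOW(S). For each A -> αBβ: add FIRST(β)\{ε} to FOLLOW(B); if β nullable, add FOLLOW(A).
FOLLOW(A) = {$, d}


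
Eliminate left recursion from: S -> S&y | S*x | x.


Left-recursive alternatives: S&y, S*x; non-recursive: x
Introduce S': S -> xS', S' -> &yS' | *xS' | ε


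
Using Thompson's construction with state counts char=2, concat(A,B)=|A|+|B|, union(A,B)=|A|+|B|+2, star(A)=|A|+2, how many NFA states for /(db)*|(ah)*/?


Syntax tree has 4 char leaf(s), 1 union(s), 2 star(s)
chars contribute 4×2 = 8; each union adds +2; each star adds +2
Total: 8 + 2 + 4 = 14 states


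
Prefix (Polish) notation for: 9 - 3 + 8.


left-to-right (same/higher precedence on left): tree is (+ (- 9 3) 8)
Prefix: + - 9 3 8


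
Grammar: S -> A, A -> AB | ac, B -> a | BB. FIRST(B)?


Per alternative of B: FIRST(a) = {a}; FIRST(BB) = {a}
FIRST(B) = {a}


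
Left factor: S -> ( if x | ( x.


Common prefix: '('
Factored: S -> ( S', S' -> if x | x


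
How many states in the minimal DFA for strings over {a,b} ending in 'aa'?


Track the longest suffix of input matching a prefix of 'aa': 3 classes (prefixes of length 0..2)
Minimal DFA: 3 states


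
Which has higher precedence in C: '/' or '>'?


'/' is multiplicative (level 10); '>' is relational (level 7)
Higher level binds tighter
'/' has higher precedence than '>'


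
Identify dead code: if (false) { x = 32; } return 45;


condition is constant false, so the whole block is unreachable
Dead: 'if (false) { x = 32; }'


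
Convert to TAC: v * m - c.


Break into single-operator statements:
t1 = v * m
t2 = t1 - c


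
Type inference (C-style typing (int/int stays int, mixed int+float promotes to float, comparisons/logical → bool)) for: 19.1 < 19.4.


Operand types: float < float
Rule: comparison yields bool
Result type: bool


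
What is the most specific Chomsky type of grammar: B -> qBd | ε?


Single nonterminal LHS, but q^n d^n is not regular
Classification: Type 2 (Context-Free)


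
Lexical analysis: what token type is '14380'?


Pattern: digits only
Type: INTEGER_LITERAL


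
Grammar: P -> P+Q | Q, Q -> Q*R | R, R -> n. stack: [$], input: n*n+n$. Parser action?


no handle on stack; shift 'n'
Action: shift


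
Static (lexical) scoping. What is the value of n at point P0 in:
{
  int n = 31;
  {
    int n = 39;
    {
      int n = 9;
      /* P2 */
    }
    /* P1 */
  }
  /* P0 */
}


n declared in the same block as P0
n = 31


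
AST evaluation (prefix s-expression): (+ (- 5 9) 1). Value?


Evaluate inner: (- 5 9) = -4
Evaluate root: (+ -4 1) = -3
Result: -3


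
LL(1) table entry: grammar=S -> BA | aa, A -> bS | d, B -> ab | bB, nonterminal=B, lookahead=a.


For [B, a]: 'a' ∈ FIRST(ab)
Entry: B -> ab


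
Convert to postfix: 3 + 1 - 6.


Left to right (same or higher precedence on left)
Postfix: 3 1 + 6 -


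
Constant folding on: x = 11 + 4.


11 + 4 = 15 at compile time
Optimized: x = 15


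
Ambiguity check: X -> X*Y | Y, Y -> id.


precedence layered via separate nonterminal Y: deterministic
Unambiguous


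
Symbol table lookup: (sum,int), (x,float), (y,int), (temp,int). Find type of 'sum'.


Lookup 'sum' → type int


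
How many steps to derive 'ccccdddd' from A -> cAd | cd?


Derivation: A => cAd => ccAdd => cccAddd => ccccdddd
Steps: 4


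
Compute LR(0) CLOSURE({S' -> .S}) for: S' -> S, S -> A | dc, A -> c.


Start: S' -> .S
For each item with dot before a nonterminal B, add B -> .γ for every B-production
Closure: [S' -> .S, S -> .A, S -> .dc, A -> .c]


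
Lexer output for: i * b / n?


Scan left to right, longest-match per lexeme
Tokens: ID(i), OP(*), ID(b), OP(/), ID(n)


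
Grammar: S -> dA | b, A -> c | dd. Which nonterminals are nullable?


A nonterminal is nullable iff some alternative derives ε (directly, or every symbol in it is nullable)
Nullable: {}


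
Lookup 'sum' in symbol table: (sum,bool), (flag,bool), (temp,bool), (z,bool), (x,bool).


Lookup 'sum' → type bool


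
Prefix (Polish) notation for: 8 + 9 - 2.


left-to-right (same/higher precedence on left): tree is (- (+ 8 9) 2)
Prefix: - + 8 9 2


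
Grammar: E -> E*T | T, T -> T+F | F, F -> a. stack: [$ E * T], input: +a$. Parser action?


'+' can extend T; shift to build T -> T+F
Action: shift


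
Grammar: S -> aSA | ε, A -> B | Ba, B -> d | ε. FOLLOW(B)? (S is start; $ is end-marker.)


$ ∈ FOLLOW(S). For each A -> αBβ: add FIRST(β)\{ε} to FOLLOW(B); if β nullable, add FOLLOW(A).
FOLLOW(B) = {$, a, d}


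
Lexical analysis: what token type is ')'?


Pattern: delimiter/punctuation
Type: PUNCTUATION


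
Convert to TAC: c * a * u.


Break into single-operator statements:
t1 = c * a
t2 = t1 * u


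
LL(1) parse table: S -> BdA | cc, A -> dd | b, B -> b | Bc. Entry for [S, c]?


For [S, c]: 'c' ∈ FIRST(cc)
Entry: S -> cc


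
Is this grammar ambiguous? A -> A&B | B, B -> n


precedence layered via separate nonterminal B: deterministic
Unambiguous


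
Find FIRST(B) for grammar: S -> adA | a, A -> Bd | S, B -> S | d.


Per alternative of B: FIRST(S) = {a}; FIRST(d) = {d}
FIRST(B) = {a, d}


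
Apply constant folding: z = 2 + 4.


2 + 4 = 6 at compile time
Optimized: z = 6


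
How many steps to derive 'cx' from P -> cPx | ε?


Derivation: P => cPx => cx
Steps: 2


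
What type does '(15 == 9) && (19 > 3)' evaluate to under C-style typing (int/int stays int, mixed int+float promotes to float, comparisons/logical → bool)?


Operand types: bool && bool
Rule: logical operators take bool operands and yield bool
Result type: bool


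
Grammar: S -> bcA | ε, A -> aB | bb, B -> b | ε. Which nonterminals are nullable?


A nonterminal is nullable iff some alternative derives ε (directly, or every symbol in it is nullable)
Nullable: {B, S}


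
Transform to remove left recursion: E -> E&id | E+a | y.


Left-recursive alternatives: E&id, E+a; non-recursive: y
Introduce E': E -> yE', E' -> &idE' | +aE' | ε


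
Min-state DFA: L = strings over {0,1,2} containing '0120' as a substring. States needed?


KMP-style automaton: 4 progress states + 1 absorbing accept = 5
Minimal DFA: 5 states


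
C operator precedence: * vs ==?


'*' is multiplicative (level 10); '==' is equality (level 6)
Higher level binds tighter
'*' has higher precedence than '=='


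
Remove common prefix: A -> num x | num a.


Common prefix: 'num'
Factored: A -> num A', A' -> x | a


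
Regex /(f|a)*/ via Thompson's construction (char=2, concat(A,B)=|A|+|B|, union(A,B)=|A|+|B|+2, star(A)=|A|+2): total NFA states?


Syntax tree has 2 char leaf(s), 1 union(s), 1 star(s)
chars contribute 2×2 = 4; each union adds +2; each star adds +2
Total: 4 + 2 + 2 = 8 states


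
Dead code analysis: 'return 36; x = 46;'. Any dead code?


statement follows a return and is unreachable
Dead: 'x = 46'


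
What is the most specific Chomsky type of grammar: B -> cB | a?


Right-linear: every RHS is a terminal or a terminal followed by one nonterminal
Classification: Type 3 (Regular)


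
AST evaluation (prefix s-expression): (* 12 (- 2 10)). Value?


Evaluate inner: (- 2 10) = -8
Evaluate root: (* 12 -8) = -96
Result: -96


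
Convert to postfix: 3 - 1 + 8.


Left to right (same or higher precedence on left)
Postfix: 3 1 - 8 +


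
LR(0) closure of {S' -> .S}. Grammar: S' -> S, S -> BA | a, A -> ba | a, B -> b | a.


Start: S' -> .S
For each item with dot before a nonterminal B, add B -> .γ for every B-production
Closure: [S' -> .S, S -> .BA, S -> .a, B -> .b, B -> .a]


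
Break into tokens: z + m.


Scan left to right, longest-match per lexeme
Tokens: ID(z), OP(+), ID(m)


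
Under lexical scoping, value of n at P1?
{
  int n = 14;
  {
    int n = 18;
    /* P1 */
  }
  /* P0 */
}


n declared in the same block as P1
n = 18


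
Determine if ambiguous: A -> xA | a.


right-linear, alternatives start with distinct terminals 'x' vs 'a': unique leftmost derivation
Unambiguous


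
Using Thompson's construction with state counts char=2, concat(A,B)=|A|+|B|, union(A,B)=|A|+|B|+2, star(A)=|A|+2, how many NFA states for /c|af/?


Syntax tree has 3 char leaf(s), 1 union(s), 0 star(s)
chars contribute 3×2 = 6; each union adds +2; each star adds +2
Total: 6 + 2 + 0 = 8 states


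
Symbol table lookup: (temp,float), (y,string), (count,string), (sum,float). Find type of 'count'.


Lookup 'count' → type string


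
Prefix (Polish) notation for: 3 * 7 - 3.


left-to-right (same/higher precedence on left): tree is (- (* 3 7) 3)
Prefix: - * 3 7 3


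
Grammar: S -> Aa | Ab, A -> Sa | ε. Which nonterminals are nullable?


A nonterminal is nullable iff some alternative derives ε (directly, or every symbol in it is nullable)
Nullable: {A}


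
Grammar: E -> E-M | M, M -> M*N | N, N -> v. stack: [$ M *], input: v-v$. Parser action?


no handle; shift 'v'
Action: shift


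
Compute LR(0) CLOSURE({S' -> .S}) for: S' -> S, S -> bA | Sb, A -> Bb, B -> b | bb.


Start: S' -> .S
For each item with dot before a nonterminal B, add B -> .γ for every B-production
Closure: [S' -> .S, S -> .bA, S -> .Sb]


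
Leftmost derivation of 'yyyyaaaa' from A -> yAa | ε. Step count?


Derivation: A => yAa => yyAaa => yyyAaaa => yyyyAaaaa => yyyyaaaa
Steps: 5


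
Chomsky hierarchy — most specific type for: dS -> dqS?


LHS has context (more than one symbol) and |LHS| ≤ |RHS|
Classification: Type 1 (Context-Sensitive)


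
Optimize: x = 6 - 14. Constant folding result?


6 - 14 = -8 at compile time
Optimized: x = -8


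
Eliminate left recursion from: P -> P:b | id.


Left-recursive alternatives: P:b; non-recursive: id
Introduce P': P -> idP', P' -> :bP' | ε


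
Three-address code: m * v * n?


Break into single-operator statements:
t1 = m * v
t2 = t1 * n


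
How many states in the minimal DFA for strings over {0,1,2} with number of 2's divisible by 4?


Track (count of 2) mod 4: states 0..3, accept at 0
Minimal DFA: 4 states


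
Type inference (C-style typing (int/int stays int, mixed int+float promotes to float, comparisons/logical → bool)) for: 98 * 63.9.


Operand types: int * float
Rule: mixed int/float promotes to float; int/int stays int
Result type: float


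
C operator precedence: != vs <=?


'<=' is relational (level 7); '!=' is equality (level 6)
Higher level binds tighter
'<=' has higher precedence than '!='


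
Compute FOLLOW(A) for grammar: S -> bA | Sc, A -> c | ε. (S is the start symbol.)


$ ∈ FOLLOW(S). For each A -> αBβ: add FIRST(β)\{ε} to FOLLOW(B); if β nullable, add FOLLOW(A).
FOLLOW(A) = {$, c}


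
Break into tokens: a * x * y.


Scan left to right, longest-match per lexeme
Tokens: ID(a), OP(*), ID(x), OP(*), ID(y)


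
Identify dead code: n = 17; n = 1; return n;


first assignment to n is overwritten before any read
Dead: 'n = 17'


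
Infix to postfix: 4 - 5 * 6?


* has higher precedence, evaluate 5*6 first
Postfix: 4 5 6 * -


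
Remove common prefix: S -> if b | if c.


Common prefix: 'if'
Factored: S -> if S', S' -> b | c


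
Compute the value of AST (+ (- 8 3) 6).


Evaluate inner: (- 8 3) = 5
Evaluate root: (+ 5 6) = 11
Result: 11


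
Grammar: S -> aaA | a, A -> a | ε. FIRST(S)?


Per alternative of S: FIRST(aaA) = {a}; FIRST(a) = {a}
FIRST(S) = {a}


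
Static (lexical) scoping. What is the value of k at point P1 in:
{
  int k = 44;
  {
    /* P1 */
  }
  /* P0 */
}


P1's block does not declare k; resolves to the enclosing declaration at depth 0
k = 44


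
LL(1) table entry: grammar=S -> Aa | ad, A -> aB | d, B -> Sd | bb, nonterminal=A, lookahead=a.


For [A, a]: 'a' ∈ FIRST(aB)
Entry: A -> aB


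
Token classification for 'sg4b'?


Pattern: letter/underscore followed by alphanumerics, not a keyword
Type: IDENTIFIER


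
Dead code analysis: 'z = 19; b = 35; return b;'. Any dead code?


z is assigned but never read
Dead: 'z = 19'


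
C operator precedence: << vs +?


'+' is additive (level 9); '<<' is shift (level 8)
Higher level binds tighter
'+' has higher precedence than '<<'


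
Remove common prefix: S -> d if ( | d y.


Common prefix: 'd'
Factored: S -> d S', S' -> if ( | y


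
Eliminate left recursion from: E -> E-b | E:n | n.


Left-recursive alternatives: E-b, E:n; non-recursive: n
Introduce E': E -> nE', E' -> -bE' | :nE' | ε


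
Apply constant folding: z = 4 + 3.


4 + 3 = 7 at compile time
Optimized: z = 7


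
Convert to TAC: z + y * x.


Break into single-operator statements:
t1 = y * x
t2 = z + t1


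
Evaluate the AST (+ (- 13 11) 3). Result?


Evaluate inner: (- 13 11) = 2
Evaluate root: (+ 2 3) = 5
Result: 5


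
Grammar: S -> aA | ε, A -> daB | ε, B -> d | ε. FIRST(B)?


Per alternative of B: FIRST(d) = {d}; FIRST(ε) = {ε}
FIRST(B) = {d, ε}


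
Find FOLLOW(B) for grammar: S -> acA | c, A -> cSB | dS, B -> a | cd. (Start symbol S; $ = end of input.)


$ ∈ FOLLOW(S). For each A -> αBβ: add FIRST(β)\{ε} to FOLLOW(B); if β nullable, add FOLLOW(A).
FOLLOW(B) = {$, a, c}


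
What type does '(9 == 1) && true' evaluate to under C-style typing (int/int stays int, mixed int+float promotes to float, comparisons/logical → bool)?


Operand types: bool && bool
Rule: logical operators take bool operands and yield bool
Result type: bool


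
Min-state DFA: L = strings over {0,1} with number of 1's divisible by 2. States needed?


Track (count of 1) mod 2: states 0..1, accept at 0
Minimal DFA: 2 states


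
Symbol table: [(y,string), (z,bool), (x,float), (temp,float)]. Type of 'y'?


Lookup 'y' → type string


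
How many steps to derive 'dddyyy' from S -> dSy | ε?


Derivation: S => dSy => ddSyy => dddSyyy => dddyyy
Steps: 4


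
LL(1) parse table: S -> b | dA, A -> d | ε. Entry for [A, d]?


For [A, d]: 'd' ∈ FIRST(d)
Entry: A -> d


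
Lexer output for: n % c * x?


Scan left to right, longest-match per lexeme
Tokens: ID(n), OP(%), ID(c), OP(*), ID(x)


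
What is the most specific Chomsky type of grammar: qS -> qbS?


LHS has context (more than one symbol) and |LHS| ≤ |RHS|
Classification: Type 1 (Context-Sensitive)


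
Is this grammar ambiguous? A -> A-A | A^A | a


'a-a^a' has two parse trees (no precedence encoded between - and ^)
Ambiguous


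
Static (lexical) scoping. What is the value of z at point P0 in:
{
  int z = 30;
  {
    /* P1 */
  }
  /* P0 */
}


z declared in the same block as P0
z = 30


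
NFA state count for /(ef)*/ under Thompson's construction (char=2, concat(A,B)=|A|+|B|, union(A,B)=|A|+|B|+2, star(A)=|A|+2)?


Syntax tree has 2 char leaf(s), 0 union(s), 1 star(s)
chars contribute 2×2 = 4; each union adds +2; each star adds +2
Total: 4 + 0 + 2 = 6 states


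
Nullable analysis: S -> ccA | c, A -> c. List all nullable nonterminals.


A nonterminal is nullable iff some alternative derives ε (directly, or every symbol in it is nullable)
Nullable: {}


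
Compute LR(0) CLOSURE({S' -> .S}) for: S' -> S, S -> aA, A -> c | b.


Start: S' -> .S
For each item with dot before a nonterminal B, add B -> .γ for every B-production
Closure: [S' -> .S, S -> .aA]


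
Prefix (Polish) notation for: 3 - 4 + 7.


left-to-right (same/higher precedence on left): tree is (+ (- 3 4) 7)
Prefix: + - 3 4 7


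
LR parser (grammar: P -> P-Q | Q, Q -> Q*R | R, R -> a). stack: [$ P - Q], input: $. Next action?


handle 'P-Q' on top; lookahead ∈ FOLLOW(P) = {-, $}
Action: reduce (P -> P-Q)


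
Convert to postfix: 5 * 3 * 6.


Left to right (same or higher precedence on left)
Postfix: 5 3 * 6 *


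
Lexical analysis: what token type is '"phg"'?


Pattern: double-quoted sequence
Type: STRING_LITERAL


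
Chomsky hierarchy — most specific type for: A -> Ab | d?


Left-linear: every RHS is a terminal or one nonterminal followed by a terminal
Classification: Type 3 (Regular)


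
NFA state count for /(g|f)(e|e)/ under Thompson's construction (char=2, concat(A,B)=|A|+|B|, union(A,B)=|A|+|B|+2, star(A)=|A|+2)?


Syntax tree has 4 char leaf(s), 2 union(s), 0 star(s)
chars contribute 4×2 = 8; each union adds +2; each star adds +2
Total: 8 + 4 + 0 = 12 states


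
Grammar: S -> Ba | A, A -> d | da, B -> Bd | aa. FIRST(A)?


Per alternative of A: FIRST(d) = {d}; FIRST(da) = {d}
FIRST(A) = {d}


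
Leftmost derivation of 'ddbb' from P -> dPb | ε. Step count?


Derivation: P => dPb => ddPbb => ddbb
Steps: 3


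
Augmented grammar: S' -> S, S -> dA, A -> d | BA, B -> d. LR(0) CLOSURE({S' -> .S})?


Start: S' -> .S
For each item with dot before a nonterminal B, add B -> .γ for every B-production
Closure: [S' -> .S, S -> .dA]


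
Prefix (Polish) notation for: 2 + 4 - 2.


left-to-right (same/higher precedence on left): tree is (- (+ 2 4) 2)
Prefix: - + 2 4 2


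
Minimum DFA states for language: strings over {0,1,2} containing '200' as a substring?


KMP-style automaton: 3 progress states + 1 absorbing accept = 4
Minimal DFA: 4 states


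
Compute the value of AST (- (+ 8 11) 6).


Evaluate inner: (+ 8 11) = 19
Evaluate root: (- 19 6) = 13
Result: 13


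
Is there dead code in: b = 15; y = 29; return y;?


b is assigned but never read
Dead: 'b = 15'


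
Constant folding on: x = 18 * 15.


18 * 15 = 270 at compile time
Optimized: x = 270


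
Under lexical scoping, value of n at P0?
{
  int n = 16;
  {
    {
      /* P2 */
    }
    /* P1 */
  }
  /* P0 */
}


n declared in the same block as P0
n = 16


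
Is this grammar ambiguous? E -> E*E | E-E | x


'x*x-x' has two parse trees (no precedence encoded between * and -)
Ambiguous


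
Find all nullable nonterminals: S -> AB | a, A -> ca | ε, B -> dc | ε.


A nonterminal is nullable iff some alternative derives ε (directly, or every symbol in it is nullable)
Nullable: {A, B, S}


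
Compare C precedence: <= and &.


'<=' is relational (level 7); '&' is bitwise AND (level 5)
Higher level binds tighter
'<=' has higher precedence than '&'


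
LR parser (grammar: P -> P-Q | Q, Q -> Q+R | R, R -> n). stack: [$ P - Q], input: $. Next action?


handle 'P-Q' on top; lookahead ∈ FOLLOW(P) = {-, $}
Action: reduce (P -> P-Q)


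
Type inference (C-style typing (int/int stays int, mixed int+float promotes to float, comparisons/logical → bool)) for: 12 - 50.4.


Operand types: int - float
Rule: mixed int/float promotes to float; int/int stays int
Result type: float


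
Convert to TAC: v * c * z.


Break into single-operator statements:
t1 = v * c
t2 = t1 * z


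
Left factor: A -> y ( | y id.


Common prefix: 'y'
Factored: A -> y A', A' -> ( | id


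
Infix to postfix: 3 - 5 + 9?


Left to right (same or higher precedence on left)
Postfix: 3 5 - 9 +


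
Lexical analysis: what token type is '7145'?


Pattern: digits only
Type: INTEGER_LITERAL


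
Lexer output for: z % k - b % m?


Scan left to right, longest-match per lexeme
Tokens: ID(z), OP(%), ID(k), OP(-), ID(b), OP(%), ID(m)


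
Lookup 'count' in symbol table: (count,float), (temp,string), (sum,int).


Lookup 'count' → type float


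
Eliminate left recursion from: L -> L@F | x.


Left-recursive alternatives: L@F; non-recursive: x
Introduce L': L -> xL', L' -> @FL' | ε


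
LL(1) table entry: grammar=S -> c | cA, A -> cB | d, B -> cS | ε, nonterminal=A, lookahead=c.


For [A, c]: 'c' ∈ FIRST(cB)
Entry: A -> cB


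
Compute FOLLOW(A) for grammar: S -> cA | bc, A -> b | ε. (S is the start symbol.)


$ ∈ FOLLOW(S). For each A -> αBβ: add FIRST(β)\{ε} to FOLLOW(B); if β nullable, add FOLLOW(A).
FOLLOW(A) = {$}


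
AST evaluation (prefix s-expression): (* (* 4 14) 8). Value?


Evaluate inner: (* 4 14) = 56
Evaluate root: (* 56 8) = 448
Result: 448


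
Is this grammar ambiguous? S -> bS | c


right-linear, alternatives start with distinct terminals 'b' vs 'c': unique leftmost derivation
Unambiguous


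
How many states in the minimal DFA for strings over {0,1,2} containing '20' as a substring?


KMP-style automaton: 2 progress states + 1 absorbing accept = 3
Minimal DFA: 3 states


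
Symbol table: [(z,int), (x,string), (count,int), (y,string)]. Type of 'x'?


Lookup 'x' → type string


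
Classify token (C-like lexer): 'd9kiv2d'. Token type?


Pattern: letter/underscore followed by alphanumerics, not a keyword
Type: IDENTIFIER


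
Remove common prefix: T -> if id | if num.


Common prefix: 'if'
Factored: T -> if T', T' -> id | num


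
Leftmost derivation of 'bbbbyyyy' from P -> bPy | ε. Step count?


Derivation: P => bPy => bbPyy => bbbPyyy => bbbbPyyyy => bbbbyyyy
Steps: 5


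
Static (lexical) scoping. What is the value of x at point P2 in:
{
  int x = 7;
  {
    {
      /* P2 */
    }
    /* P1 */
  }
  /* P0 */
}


P2's block does not declare x; resolves to the enclosing declaration at depth 0
x = 7


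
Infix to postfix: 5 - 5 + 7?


Left to right (same or higher precedence on left)
Postfix: 5 5 - 7 +


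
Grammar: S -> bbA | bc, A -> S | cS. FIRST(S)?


Per alternative of S: FIRST(bbA) = {b}; FIRST(bc) = {b}
FIRST(S) = {b}


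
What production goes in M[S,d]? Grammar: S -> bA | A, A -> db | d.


For [S, d]: 'd' ∈ FIRST(A)
Entry: S -> A


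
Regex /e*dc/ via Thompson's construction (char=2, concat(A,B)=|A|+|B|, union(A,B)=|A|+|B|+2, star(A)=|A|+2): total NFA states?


Syntax tree has 3 char leaf(s), 0 union(s), 1 star(s)
chars contribute 3×2 = 6; each union adds +2; each star adds +2
Total: 6 + 0 + 2 = 8 states


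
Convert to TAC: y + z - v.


Break into single-operator statements:
t1 = y + z
t2 = t1 - v


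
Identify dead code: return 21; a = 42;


statement follows a return and is unreachable
Dead: 'a = 42'


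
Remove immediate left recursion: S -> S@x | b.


Left-recursive alternatives: S@x; non-recursive: b
Introduce S': S -> bS', S' -> @xS' | ε


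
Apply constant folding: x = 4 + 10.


4 + 10 = 14 at compile time
Optimized: x = 14


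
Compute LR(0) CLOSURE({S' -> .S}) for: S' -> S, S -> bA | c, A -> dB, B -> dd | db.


Start: S' -> .S
For each item with dot before a nonterminal B, add B -> .γ for every B-production
Closure: [S' -> .S, S -> .bA, S -> .c]


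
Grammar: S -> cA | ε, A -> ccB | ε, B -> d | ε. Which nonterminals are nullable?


A nonterminal is nullable iff some alternative derives ε (directly, or every symbol in it is nullable)
Nullable: {A, B, S}


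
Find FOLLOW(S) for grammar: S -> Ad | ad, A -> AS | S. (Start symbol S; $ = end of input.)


$ ∈ FOLLOW(S). For each A -> αBβ: add FIRST(β)\{ε} to FOLLOW(B); if β nullable, add FOLLOW(A).
FOLLOW(S) = {$, a, d}


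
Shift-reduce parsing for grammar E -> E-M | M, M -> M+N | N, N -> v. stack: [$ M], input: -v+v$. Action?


lookahead ∉ {+} so M won't extend; reduce E -> M
Action: reduce (E -> M)


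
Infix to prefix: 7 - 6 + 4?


left-to-right (same/higher precedence on left): tree is (+ (- 7 6) 4)
Prefix: + - 7 6 4
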